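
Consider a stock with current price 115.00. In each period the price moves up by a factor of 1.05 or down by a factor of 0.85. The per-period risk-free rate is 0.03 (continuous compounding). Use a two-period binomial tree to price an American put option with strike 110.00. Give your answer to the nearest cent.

1.77

Risk-neutral probability p = (e^0.03 − 0.85)/(1.05 − 0.85) = 0.1805/0.2000 = 0.9023
Terminal stock prices: S_uu = 126.8, S_ud = 102.6, S_dd = 83.09
Terminal payoffs (K − S): max(-16.79, 0) = 0, max(7.362, 0) = 7.362, max(26.91, 0) = 26.91
Node u (S = 120.8): continuation = e^(−0.03)·[0.9023·0.0000 + 0.0977·7.3625] = 0.6983; exercise value = 0.0000 ≤ continuation, so V_u = 0.6983
Node d (S = 97.75): continuation = e^(−0.03)·[0.9023·7.3625 + 0.0977·26.9125] = 8.9990; exercise value = 12.2500 > continuation, so V_d = 12.2500 (exercise)
Node 0 (S = 115): continuation = e^(−0.03)·[0.9023·0.6983 + 0.0977·12.2500] = 1.7732; exercise value = 0.0000 ≤ continuation, so V_0 = 1.7732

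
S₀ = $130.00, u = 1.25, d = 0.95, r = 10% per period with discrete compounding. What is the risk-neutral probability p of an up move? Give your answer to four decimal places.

p = 0.5000

Risk-neutral probability p = (1 + 0.1 − 0.95)/(1.25 − 0.95) = 0.1500/0.3000 = 0.5000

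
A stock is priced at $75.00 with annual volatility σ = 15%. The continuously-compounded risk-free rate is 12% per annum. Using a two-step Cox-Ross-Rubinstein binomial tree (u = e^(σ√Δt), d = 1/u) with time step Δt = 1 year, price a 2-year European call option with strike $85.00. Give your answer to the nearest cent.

$10.03

CRR parameters: u = e^(σ√Δt) = e^(0.15·√1) = 1.1618, d = 1/u = 0.8607
Per-period rate: rΔt = 0.12·1 = 0.12, so R = e^0.12 = 1.1275
Risk-neutral probability p = (e^0.12 − 0.8607)/(1.1618 − 0.8607) = 0.2668/0.3011 = 0.8860
Terminal stock prices: S_uu = 101.2, S_ud = 75, S_dd = 55.56
Terminal payoffs (S − K): max(16.24, 0) = 16.24, max(-10, 0) = 0, max(-29.44, 0) = 0
Node u (S = 87.14): V_u = e^(−0.12)·[0.8860·16.2394 + 0.1140·0.0000] = 12.7607
Node d (S = 64.55): V_d = e^(−0.12)·[0.8860·0.0000 + 0.1140·0.0000] = 0.0000
Node 0 (S = 75): V_0 = e^(−0.12)·[0.8860·12.7607 + 0.1140·0.0000] = 10.0272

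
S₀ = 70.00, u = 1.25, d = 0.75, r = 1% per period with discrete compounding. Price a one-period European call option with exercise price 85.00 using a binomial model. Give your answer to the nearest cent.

1.29

Risk-neutral probability p = (1 + 0.01 − 0.75)/(1.25 − 0.75) = 0.2600/0.5000 = 0.5200
Terminal stock prices: S_u = 87.5, S_d = 52.5
Terminal payoffs (S − K): max(2.5, 0) = 2.5, max(-32.5, 0) = 0
Node 0 (S = 70): V_0 = 1/1.01·[0.5200·2.5000 + 0.4800·0.0000] = 1.2871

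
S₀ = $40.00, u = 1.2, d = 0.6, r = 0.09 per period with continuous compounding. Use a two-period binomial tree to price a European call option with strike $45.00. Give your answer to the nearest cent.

$7.14

Risk-neutral probability p = (e^0.09 − 0.6)/(1.2 − 0.6) = 0.4942/0.6000 = 0.8236
Terminal stock prices: S_uu = 57.6, S_ud = 28.8, S_dd = 14.4
Terminal payoffs (S − K): max(12.6, 0) = 12.6, max(-16.2, 0) = 0, max(-30.6, 0) = 0
Node u (S = 48): V_u = e^(−0.09)·[0.8236·12.6000 + 0.1764·0.0000] = 9.4845
Node d (S = 24): V_d = e^(−0.09)·[0.8236·0.0000 + 0.1764·0.0000] = 0.0000
Node 0 (S = 40): V_0 = e^(−0.09)·[0.8236·9.4845 + 0.1764·0.0000] = 7.1393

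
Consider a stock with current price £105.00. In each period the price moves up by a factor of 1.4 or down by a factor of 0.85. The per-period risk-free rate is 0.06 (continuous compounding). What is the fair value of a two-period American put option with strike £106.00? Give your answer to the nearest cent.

£10.10

Risk-neutral probability p = (e^0.06 − 0.85)/(1.4 − 0.85) = 0.2118/0.5500 = 0.3852
Terminal stock prices: S_uu = 205.8, S_ud = 125, S_dd = 75.86
Terminal payoffs (K − S): max(-99.8, 0) = 0, max(-18.95, 0) = 0, max(30.14, 0) = 30.14
Node u (S = 147): continuation = e^(−0.06)·[0.3852·0.0000 + 0.6148·0.0000] = 0.0000; exercise value = 0.0000 ≤ continuation, so V_u = 0.0000
Node d (S = 89.25): continuation = e^(−0.06)·[0.3852·0.0000 + 0.6148·30.1375] = 17.4507; exercise value = 16.7500 ≤ continuation, so V_d = 17.4507
Node 0 (S = 105): continuation = e^(−0.06)·[0.3852·0.0000 + 0.6148·17.4507] = 10.1046; exercise value = 1.0000 ≤ continuation, so V_0 = 10.1046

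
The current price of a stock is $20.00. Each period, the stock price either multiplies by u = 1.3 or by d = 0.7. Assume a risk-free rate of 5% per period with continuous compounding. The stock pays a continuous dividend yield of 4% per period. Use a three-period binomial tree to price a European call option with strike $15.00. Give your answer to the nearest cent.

$6.32

Per-period risk-free factor R = e^0.05 = 1.0513; dividend-adjusted growth = e^(0.05−0.04) = 1.0101.
Risk-neutral probability p = (1.0101 − 0.7)/(1.3 − 0.7) = 0.3101/0.6000 = 0.5168
Terminal stock prices: S_uuu = 43.94, S_uud = 23.66, S_udd = 12.74, S_ddd = 6.86
Terminal payoffs (S − K): max(28.94, 0) = 28.94, max(8.66, 0) = 8.66, max(-2.26, 0) = 0, max(-8.14, 0) = 0
Node uu (S = 33.8): V_uu = e^(−0.05)·[0.5168·28.9400 + 0.4832·8.6600] = 18.2062
Node ud (S = 18.2): V_ud = e^(−0.05)·[0.5168·8.6600 + 0.4832·0.0000] = 4.2568
Node dd (S = 9.8): V_dd = e^(−0.05)·[0.5168·0.0000 + 0.4832·0.0000] = 0.0000
Node u (S = 26): V_u = e^(−0.05)·[0.5168·18.2062 + 0.4832·4.2568] = 10.9060
Node d (S = 14): V_d = e^(−0.05)·[0.5168·4.2568 + 0.4832·0.0000] = 2.0924
Node 0 (S = 20): V_0 = e^(−0.05)·[0.5168·10.9060 + 0.4832·2.0924] = 6.3227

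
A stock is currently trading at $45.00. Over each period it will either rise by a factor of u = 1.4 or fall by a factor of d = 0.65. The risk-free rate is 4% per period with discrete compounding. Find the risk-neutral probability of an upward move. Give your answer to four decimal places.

Risk-neutral probability p = (1 + 0.04 − 0.65)/(1.4 − 0.65) = 0.3900/0.7500 = 0.5200

p = 0.5200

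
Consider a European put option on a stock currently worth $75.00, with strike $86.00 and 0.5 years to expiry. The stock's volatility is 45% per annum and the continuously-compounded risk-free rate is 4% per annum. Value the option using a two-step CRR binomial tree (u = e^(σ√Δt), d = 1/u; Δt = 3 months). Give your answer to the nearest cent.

$16.03

CRR parameters: u = e^(σ√Δt) = e^(0.45·√0.25) = 1.2523, d = 1/u = 0.7985
Per-period rate: rΔt = 0.04·0.25 = 0.01, so R = e^0.01 = 1.0101
Risk-neutral probability p = (e^0.01 − 0.7985)/(1.2523 − 0.7985) = 0.2115/0.4538 = 0.4661
Terminal stock prices: S_uu = 117.6, S_ud = 75, S_dd = 47.82
Terminal payoffs (K − S): max(-31.62, 0) = 0, max(11, 0) = 11, max(38.18, 0) = 38.18
Node u (S = 93.92): V_u = e^(−0.01)·[0.4661·0.0000 + 0.5339·11.0000] = 5.8141
Node d (S = 59.89): V_d = e^(−0.01)·[0.4661·11.0000 + 0.5339·38.1779] = 25.2556
Node 0 (S = 75): V_0 = e^(−0.01)·[0.4661·5.8141 + 0.5339·25.2556] = 16.0321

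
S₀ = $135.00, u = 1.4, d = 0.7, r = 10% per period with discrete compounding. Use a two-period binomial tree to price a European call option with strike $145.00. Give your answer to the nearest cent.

$32.28

Risk-neutral probability p = (1 + 0.1 − 0.7)/(1.4 − 0.7) = 0.4000/0.7000 = 0.5714
Terminal stock prices: S_uu = 264.6, S_ud = 132.3, S_dd = 66.15
Terminal payoffs (S − K): max(119.6, 0) = 119.6, max(-12.7, 0) = 0, max(-78.85, 0) = 0
Node u (S = 189): V_u = 1/1.1·[0.5714·119.6000 + 0.4286·0.0000] = 62.1299
Node d (S = 94.5): V_d = 1/1.1·[0.5714·0.0000 + 0.4286·0.0000] = 0.0000
Node 0 (S = 135): V_0 = 1/1.1·[0.5714·62.1299 + 0.4286·0.0000] = 32.2753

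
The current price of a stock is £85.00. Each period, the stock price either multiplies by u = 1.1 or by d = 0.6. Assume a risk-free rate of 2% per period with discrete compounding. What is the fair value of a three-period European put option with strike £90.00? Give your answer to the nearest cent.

Risk-neutral probability p = (1 + 0.02 − 0.6)/(1.1 − 0.6) = 0.4200/0.5000 = 0.8400
Terminal stock prices: S_uuu = 113.1, S_uud = 61.71, S_udd = 33.66, S_ddd = 18.36
Terminal payoffs (K − S): max(-23.14, 0) = 0, max(28.29, 0) = 28.29, max(56.34, 0) = 56.34, max(71.64, 0) = 71.64
Node uu (S = 102.9): V_uu = 1/1.02·[0.8400·0.0000 + 0.1600·28.2900] = 4.4376
Node ud (S = 56.1): V_ud = 1/1.02·[0.8400·28.2900 + 0.1600·56.3400] = 32.1353
Node dd (S = 30.6): V_dd = 1/1.02·[0.8400·56.3400 + 0.1600·71.6400] = 57.6353
Node u (S = 93.5): V_u = 1/1.02·[0.8400·4.4376 + 0.1600·32.1353] = 8.6954
Node d (S = 51): V_d = 1/1.02·[0.8400·32.1353 + 0.1600·57.6353] = 35.5052
Node 0 (S = 85): V_0 = 1/1.02·[0.8400·8.6954 + 0.1600·35.5052] = 12.7303

£12.73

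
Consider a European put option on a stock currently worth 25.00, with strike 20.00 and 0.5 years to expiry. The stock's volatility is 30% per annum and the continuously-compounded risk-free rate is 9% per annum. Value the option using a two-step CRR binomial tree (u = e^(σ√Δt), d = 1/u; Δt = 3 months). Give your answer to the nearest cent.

CRR parameters: u = e^(σ√Δt) = e^(0.3·√0.25) = 1.1618, d = 1/u = 0.8607
Per-period rate: rΔt = 0.09·0.25 = 0.0225, so R = e^0.0225 = 1.0228
Risk-neutral probability p = (e^0.0225 − 0.8607)/(1.1618 − 0.8607) = 0.1620/0.3011 = 0.5381
Terminal stock prices: S_uu = 33.75, S_ud = 25, S_dd = 18.52
Terminal payoffs (K − S): max(-13.75, 0) = 0, max(-5, 0) = 0, max(1.48, 0) = 1.48
Node u (S = 29.05): V_u = e^(−0.0225)·[0.5381·0.0000 + 0.4619·0.0000] = 0.0000
Node d (S = 21.52): V_d = e^(−0.0225)·[0.5381·0.0000 + 0.4619·1.4795] = 0.6681
Node 0 (S = 25): V_0 = e^(−0.0225)·[0.5381·0.0000 + 0.4619·0.6681] = 0.3017

0.30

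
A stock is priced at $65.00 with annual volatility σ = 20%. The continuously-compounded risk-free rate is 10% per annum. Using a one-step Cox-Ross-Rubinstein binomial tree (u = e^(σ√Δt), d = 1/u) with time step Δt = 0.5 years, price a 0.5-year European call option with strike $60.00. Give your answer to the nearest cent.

$9.13

CRR parameters: u = e^(σ√Δt) = e^(0.2·√0.5) = 1.1519, d = 1/u = 0.8681
Per-period rate: rΔt = 0.1·0.5 = 0.05, so R = e^0.05 = 1.0513
Risk-neutral probability p = (e^0.05 − 0.8681)/(1.1519 − 0.8681) = 0.1831/0.2838 = 0.6454
Terminal stock prices: S_u = 74.87, S_d = 56.43
Terminal payoffs (S − K): max(14.87, 0) = 14.87, max(-3.572, 0) = 0
Node 0 (S = 65): V_0 = e^(−0.05)·[0.6454·14.8741 + 0.3546·0.0000] = 9.1312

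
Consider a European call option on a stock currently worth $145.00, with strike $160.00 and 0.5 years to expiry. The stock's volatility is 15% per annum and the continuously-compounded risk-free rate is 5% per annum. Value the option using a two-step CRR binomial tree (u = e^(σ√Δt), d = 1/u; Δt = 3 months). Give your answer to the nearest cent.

CRR parameters: u = e^(σ√Δt) = e^(0.15·√0.25) = 1.0779, d = 1/u = 0.9277
Per-period rate: rΔt = 0.05·0.25 = 0.0125, so R = e^0.0125 = 1.0126
Risk-neutral probability p = (e^0.0125 − 0.9277)/(1.0779 − 0.9277) = 0.0848/0.1501 = 0.5650
Terminal stock prices: S_uu = 168.5, S_ud = 145, S_dd = 124.8
Terminal payoffs (S − K): max(8.466, 0) = 8.466, max(-15, 0) = 0, max(-35.2, 0) = 0
Node u (S = 156.3): V_u = e^(−0.0125)·[0.5650·8.4660 + 0.4350·0.0000] = 4.7242
Node d (S = 134.5): V_d = e^(−0.0125)·[0.5650·0.0000 + 0.4350·0.0000] = 0.0000
Node 0 (S = 145): V_0 = e^(−0.0125)·[0.5650·4.7242 + 0.4350·0.0000] = 2.6362

$2.64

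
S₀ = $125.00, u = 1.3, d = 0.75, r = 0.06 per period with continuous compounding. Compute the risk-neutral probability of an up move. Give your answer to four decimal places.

Risk-neutral probability p = (e^0.06 − 0.75)/(1.3 − 0.75) = 0.3118/0.5500 = 0.5670

p = 0.5670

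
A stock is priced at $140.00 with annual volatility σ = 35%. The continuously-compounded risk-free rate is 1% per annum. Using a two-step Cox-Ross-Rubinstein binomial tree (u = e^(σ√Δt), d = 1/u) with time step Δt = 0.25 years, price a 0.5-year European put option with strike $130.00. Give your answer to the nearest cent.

CRR parameters: u = e^(σ√Δt) = e^(0.35·√0.25) = 1.1912, d = 1/u = 0.8395
Per-period rate: rΔt = 0.01·0.25 = 0.0025, so R = e^0.0025 = 1.0025
Risk-neutral probability p = (e^0.0025 − 0.8395)/(1.1912 − 0.8395) = 0.1630/0.3518 = 0.4635
Terminal stock prices: S_uu = 198.7, S_ud = 140, S_dd = 98.66
Terminal payoffs (K − S): max(-68.67, 0) = 0, max(-10, 0) = 0, max(31.34, 0) = 31.34
Node u (S = 166.8): V_u = e^(−0.0025)·[0.4635·0.0000 + 0.5365·0.0000] = 0.0000
Node d (S = 117.5): V_d = e^(−0.0025)·[0.4635·0.0000 + 0.5365·31.3437] = 16.7746
Node 0 (S = 140): V_0 = e^(−0.0025)·[0.4635·0.0000 + 0.5365·16.7746] = 8.9775

$8.98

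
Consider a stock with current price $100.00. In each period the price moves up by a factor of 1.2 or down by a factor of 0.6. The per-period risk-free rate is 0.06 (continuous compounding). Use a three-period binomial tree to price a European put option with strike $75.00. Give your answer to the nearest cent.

$3.80

Risk-neutral probability p = (e^0.06 − 0.6)/(1.2 − 0.6) = 0.4618/0.6000 = 0.7697
Terminal stock prices: S_uuu = 172.8, S_uud = 86.4, S_udd = 43.2, S_ddd = 21.6
Terminal payoffs (K − S): max(-97.8, 0) = 0, max(-11.4, 0) = 0, max(31.8, 0) = 31.8, max(53.4, 0) = 53.4
Node uu (S = 144): V_uu = e^(−0.06)·[0.7697·0.0000 + 0.2303·0.0000] = 0.0000
Node ud (S = 72): V_ud = e^(−0.06)·[0.7697·0.0000 + 0.2303·31.8000] = 6.8962
Node dd (S = 36): V_dd = e^(−0.06)·[0.7697·31.8000 + 0.2303·53.4000] = 34.6323
Node u (S = 120): V_u = e^(−0.06)·[0.7697·0.0000 + 0.2303·6.8962] = 1.4955
Node d (S = 60): V_d = e^(−0.06)·[0.7697·6.8962 + 0.2303·34.6323] = 12.5095
Node 0 (S = 100): V_0 = e^(−0.06)·[0.7697·1.4955 + 0.2303·12.5095] = 3.7970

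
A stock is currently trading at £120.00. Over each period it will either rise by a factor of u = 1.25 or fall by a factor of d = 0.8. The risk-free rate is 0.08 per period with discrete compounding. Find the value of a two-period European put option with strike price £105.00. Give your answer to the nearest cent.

£3.45

Risk-neutral probability p = (1 + 0.08 − 0.8)/(1.25 − 0.8) = 0.2800/0.4500 = 0.6222
Terminal stock prices: S_uu = 187.5, S_ud = 120, S_dd = 76.8
Terminal payoffs (K − S): max(-82.5, 0) = 0, max(-15, 0) = 0, max(28.2, 0) = 28.2
Node u (S = 150): V_u = 1/1.08·[0.6222·0.0000 + 0.3778·0.0000] = 0.0000
Node d (S = 96): V_d = 1/1.08·[0.6222·0.0000 + 0.3778·28.2000] = 9.8642
Node 0 (S = 120): V_0 = 1/1.08·[0.6222·0.0000 + 0.3778·9.8642] = 3.4504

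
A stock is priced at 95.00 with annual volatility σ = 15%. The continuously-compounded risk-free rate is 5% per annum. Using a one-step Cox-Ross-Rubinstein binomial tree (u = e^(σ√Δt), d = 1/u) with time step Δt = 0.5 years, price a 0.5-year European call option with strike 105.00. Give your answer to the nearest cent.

CRR parameters: u = e^(σ√Δt) = e^(0.15·√0.5) = 1.1119, d = 1/u = 0.8994
Per-period rate: rΔt = 0.05·0.5 = 0.025, so R = e^0.025 = 1.0253
Risk-neutral probability p = (e^0.025 − 0.8994)/(1.1119 − 0.8994) = 0.1259/0.2125 = 0.5926
Terminal stock prices: S_u = 105.6, S_d = 85.44
Terminal payoffs (S − K): max(0.6301, 0) = 0.6301, max(-19.56, 0) = 0
Node 0 (S = 95): V_0 = e^(−0.025)·[0.5926·0.6301 + 0.4074·0.0000] = 0.3642

0.36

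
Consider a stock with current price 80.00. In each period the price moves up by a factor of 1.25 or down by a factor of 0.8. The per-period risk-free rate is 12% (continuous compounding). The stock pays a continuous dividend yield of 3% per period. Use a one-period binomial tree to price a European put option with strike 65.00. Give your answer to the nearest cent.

Per-period risk-free factor R = e^0.12 = 1.1275; dividend-adjusted growth = e^(0.12−0.03) = 1.0942.
Risk-neutral probability p = (1.0942 − 0.8)/(1.25 − 0.8) = 0.2942/0.4500 = 0.6537
Terminal stock prices: S_u = 100, S_d = 64
Terminal payoffs (K − S): max(-35, 0) = 0, max(1, 0) = 1
Node 0 (S = 80): V_0 = e^(−0.12)·[0.6537·0.0000 + 0.3463·1.0000] = 0.3071

0.31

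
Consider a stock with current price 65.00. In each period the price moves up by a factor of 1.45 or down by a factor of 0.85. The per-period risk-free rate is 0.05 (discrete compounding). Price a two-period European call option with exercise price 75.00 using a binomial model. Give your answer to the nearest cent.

8.28

Risk-neutral probability p = (1 + 0.05 − 0.85)/(1.45 − 0.85) = 0.2000/0.6000 = 0.3333
Terminal stock prices: S_uu = 136.7, S_ud = 80.11, S_dd = 46.96
Terminal payoffs (S − K): max(61.66, 0) = 61.66, max(5.112, 0) = 5.112, max(-28.04, 0) = 0
Node u (S = 94.25): V_u = 1/1.05·[0.3333·61.6625 + 0.6667·5.1125] = 22.8214
Node d (S = 55.25): V_d = 1/1.05·[0.3333·5.1125 + 0.6667·0.0000] = 1.6230
Node 0 (S = 65): V_0 = 1/1.05·[0.3333·22.8214 + 0.6667·1.6230] = 8.2754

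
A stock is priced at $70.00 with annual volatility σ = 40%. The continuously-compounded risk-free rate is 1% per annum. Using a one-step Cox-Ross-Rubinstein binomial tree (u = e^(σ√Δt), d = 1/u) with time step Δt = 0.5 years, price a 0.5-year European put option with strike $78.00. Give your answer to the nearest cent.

$14.10

CRR parameters: u = e^(σ√Δt) = e^(0.4·√0.5) = 1.3269, d = 1/u = 0.7536
Per-period rate: rΔt = 0.01·0.5 = 0.005, so R = e^0.005 = 1.0050
Risk-neutral probability p = (e^0.005 − 0.7536)/(1.3269 − 0.7536) = 0.2514/0.5733 = 0.4385
Terminal stock prices: S_u = 92.88, S_d = 52.75
Terminal payoffs (K − S): max(-14.88, 0) = 0, max(25.25, 0) = 25.25
Node 0 (S = 70): V_0 = e^(−0.005)·[0.4385·0.0000 + 0.5615·25.2453] = 14.1045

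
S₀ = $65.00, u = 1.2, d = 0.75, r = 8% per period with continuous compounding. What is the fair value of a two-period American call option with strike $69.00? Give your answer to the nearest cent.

$11.50

Risk-neutral probability p = (e^0.08 − 0.75)/(1.2 − 0.75) = 0.3333/0.4500 = 0.7406
Terminal stock prices: S_uu = 93.6, S_ud = 58.5, S_dd = 36.56
Terminal payoffs (S − K): max(24.6, 0) = 24.6, max(-10.5, 0) = 0, max(-32.44, 0) = 0
Node u (S = 78): continuation = e^(−0.08)·[0.7406·24.6000 + 0.2594·0.0000] = 16.8189; exercise value = 9.0000 ≤ continuation, so V_u = 16.8189
Node d (S = 48.75): continuation = e^(−0.08)·[0.7406·0.0000 + 0.2594·0.0000] = 0.0000; exercise value = 0.0000 ≤ continuation, so V_d = 0.0000
Node 0 (S = 65): continuation = e^(−0.08)·[0.7406·16.8189 + 0.2594·0.0000] = 11.4990; exercise value = 0.0000 ≤ continuation, so V_0 = 11.4990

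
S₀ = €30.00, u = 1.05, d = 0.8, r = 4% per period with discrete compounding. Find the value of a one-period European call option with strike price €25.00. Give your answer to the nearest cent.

€6.00

Risk-neutral probability p = (1 + 0.04 − 0.8)/(1.05 − 0.8) = 0.2400/0.2500 = 0.9600
Terminal stock prices: S_u = 31.5, S_d = 24
Terminal payoffs (S − K): max(6.5, 0) = 6.5, max(-1, 0) = 0
Node 0 (S = 30): V_0 = 1/1.04·[0.9600·6.5000 + 0.0400·0.0000] = 6.0000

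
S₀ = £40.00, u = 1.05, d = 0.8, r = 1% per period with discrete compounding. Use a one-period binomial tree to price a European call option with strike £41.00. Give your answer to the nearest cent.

Risk-neutral probability p = (1 + 0.01 − 0.8)/(1.05 − 0.8) = 0.2100/0.2500 = 0.8400
Terminal stock prices: S_u = 42, S_d = 32
Terminal payoffs (S − K): max(1, 0) = 1, max(-9, 0) = 0
Node 0 (S = 40): V_0 = 1/1.01·[0.8400·1.0000 + 0.1600·0.0000] = 0.8317

£0.83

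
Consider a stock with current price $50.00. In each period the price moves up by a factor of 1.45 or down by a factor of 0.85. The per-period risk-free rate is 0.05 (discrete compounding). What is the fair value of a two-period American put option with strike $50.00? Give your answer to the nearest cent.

Risk-neutral probability p = (1 + 0.05 − 0.85)/(1.45 − 0.85) = 0.2000/0.6000 = 0.3333
Terminal stock prices: S_uu = 105.1, S_ud = 61.62, S_dd = 36.12
Terminal payoffs (K − S): max(-55.12, 0) = 0, max(-11.62, 0) = 0, max(13.88, 0) = 13.88
Node u (S = 72.5): continuation = 1/1.05·[0.3333·0.0000 + 0.6667·0.0000] = 0.0000; exercise value = 0.0000 ≤ continuation, so V_u = 0.0000
Node d (S = 42.5): continuation = 1/1.05·[0.3333·0.0000 + 0.6667·13.8750] = 8.8095; exercise value = 7.5000 ≤ continuation, so V_d = 8.8095
Node 0 (S = 50): continuation = 1/1.05·[0.3333·0.0000 + 0.6667·8.8095] = 5.5933; exercise value = 0.0000 ≤ continuation, so V_0 = 5.5933

$5.59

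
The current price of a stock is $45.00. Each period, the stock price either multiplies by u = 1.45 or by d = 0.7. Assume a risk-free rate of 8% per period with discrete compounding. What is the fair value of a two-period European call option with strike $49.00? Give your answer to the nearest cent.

Risk-neutral probability p = (1 + 0.08 − 0.7)/(1.45 − 0.7) = 0.3800/0.7500 = 0.5067
Terminal stock prices: S_uu = 94.61, S_ud = 45.67, S_dd = 22.05
Terminal payoffs (S − K): max(45.61, 0) = 45.61, max(-3.325, 0) = 0, max(-26.95, 0) = 0
Node u (S = 65.25): V_u = 1/1.08·[0.5067·45.6125 + 0.4933·0.0000] = 21.3985
Node d (S = 31.5): V_d = 1/1.08·[0.5067·0.0000 + 0.4933·0.0000] = 0.0000
Node 0 (S = 45): V_0 = 1/1.08·[0.5067·21.3985 + 0.4933·0.0000] = 10.0388

$10.04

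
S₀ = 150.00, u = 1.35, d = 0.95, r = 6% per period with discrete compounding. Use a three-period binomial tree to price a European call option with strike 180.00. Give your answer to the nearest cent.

15.31

Risk-neutral probability p = (1 + 0.06 − 0.95)/(1.35 − 0.95) = 0.1100/0.4000 = 0.2750
Terminal stock prices: S_uuu = 369.1, S_uud = 259.7, S_udd = 182.8, S_ddd = 128.6
Terminal payoffs (S − K): max(189.1, 0) = 189.1, max(79.71, 0) = 79.71, max(2.756, 0) = 2.756, max(-51.39, 0) = 0
Node uu (S = 273.4): V_uu = 1/1.06·[0.2750·189.0563 + 0.7250·79.7063] = 103.5637
Node ud (S = 192.4): V_ud = 1/1.06·[0.2750·79.7063 + 0.7250·2.7562] = 22.5637
Node dd (S = 135.4): V_dd = 1/1.06·[0.2750·2.7562 + 0.7250·0.0000] = 0.7151
Node u (S = 202.5): V_u = 1/1.06·[0.2750·103.5637 + 0.7250·22.5637] = 42.3006
Node d (S = 142.5): V_d = 1/1.06·[0.2750·22.5637 + 0.7250·0.7151] = 6.3429
Node 0 (S = 150): V_0 = 1/1.06·[0.2750·42.3006 + 0.7250·6.3429] = 15.3125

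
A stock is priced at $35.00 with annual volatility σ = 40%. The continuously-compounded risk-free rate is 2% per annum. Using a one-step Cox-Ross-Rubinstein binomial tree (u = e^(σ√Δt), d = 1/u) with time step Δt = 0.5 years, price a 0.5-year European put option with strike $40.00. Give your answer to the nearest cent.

CRR parameters: u = e^(σ√Δt) = e^(0.4·√0.5) = 1.3269, d = 1/u = 0.7536
Per-period rate: rΔt = 0.02·0.5 = 0.01, so R = e^0.01 = 1.0101
Risk-neutral probability p = (e^0.01 − 0.7536)/(1.3269 − 0.7536) = 0.2564/0.5733 = 0.4473
Terminal stock prices: S_u = 46.44, S_d = 26.38
Terminal payoffs (K − S): max(-6.441, 0) = 0, max(13.62, 0) = 13.62
Node 0 (S = 35): V_0 = e^(−0.01)·[0.4473·0.0000 + 0.5527·13.6227] = 7.4545

$7.45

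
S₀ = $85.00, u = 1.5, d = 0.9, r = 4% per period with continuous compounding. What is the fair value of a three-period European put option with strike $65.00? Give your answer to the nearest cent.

Risk-neutral probability p = (e^0.04 − 0.9)/(1.5 − 0.9) = 0.1408/0.6000 = 0.2347
Terminal stock prices: S_uuu = 286.9, S_uud = 172.1, S_udd = 103.3, S_ddd = 61.97
Terminal payoffs (K − S): max(-221.9, 0) = 0, max(-107.1, 0) = 0, max(-38.28, 0) = 0, max(3.035, 0) = 3.035
Node uu (S = 191.2): V_uu = e^(−0.04)·[0.2347·0.0000 + 0.7653·0.0000] = 0.0000
Node ud (S = 114.8): V_ud = e^(−0.04)·[0.2347·0.0000 + 0.7653·0.0000] = 0.0000
Node dd (S = 68.85): V_dd = e^(−0.04)·[0.2347·0.0000 + 0.7653·3.0350] = 2.2317
Node u (S = 127.5): V_u = e^(−0.04)·[0.2347·0.0000 + 0.7653·0.0000] = 0.0000
Node d (S = 76.5): V_d = e^(−0.04)·[0.2347·0.0000 + 0.7653·2.2317] = 1.6410
Node 0 (S = 85): V_0 = e^(−0.04)·[0.2347·0.0000 + 0.7653·1.6410] = 1.2066

$1.21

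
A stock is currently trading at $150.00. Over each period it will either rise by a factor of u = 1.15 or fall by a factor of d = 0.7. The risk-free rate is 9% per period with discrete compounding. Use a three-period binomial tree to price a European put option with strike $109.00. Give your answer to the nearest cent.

Risk-neutral probability p = (1 + 0.09 − 0.7)/(1.15 − 0.7) = 0.3900/0.4500 = 0.8667
Terminal stock prices: S_uuu = 228.1, S_uud = 138.9, S_udd = 84.52, S_ddd = 51.45
Terminal payoffs (K − S): max(-119.1, 0) = 0, max(-29.86, 0) = 0, max(24.48, 0) = 24.48, max(57.55, 0) = 57.55
Node uu (S = 198.4): V_uu = 1/1.09·[0.8667·0.0000 + 0.1333·0.0000] = 0.0000
Node ud (S = 120.7): V_ud = 1/1.09·[0.8667·0.0000 + 0.1333·24.4750] = 2.9939
Node dd (S = 73.5): V_dd = 1/1.09·[0.8667·24.4750 + 0.1333·57.5500] = 26.5000
Node u (S = 172.5): V_u = 1/1.09·[0.8667·0.0000 + 0.1333·2.9939] = 0.3662
Node d (S = 105): V_d = 1/1.09·[0.8667·2.9939 + 0.1333·26.5000] = 5.6220
Node 0 (S = 150): V_0 = 1/1.09·[0.8667·0.3662 + 0.1333·5.6220] = 0.9789

$0.98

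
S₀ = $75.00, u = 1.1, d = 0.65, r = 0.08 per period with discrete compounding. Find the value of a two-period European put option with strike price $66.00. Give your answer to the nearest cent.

Risk-neutral probability p = (1 + 0.08 − 0.65)/(1.1 − 0.65) = 0.4300/0.4500 = 0.9556
Terminal stock prices: S_uu = 90.75, S_ud = 53.62, S_dd = 31.69
Terminal payoffs (K − S): max(-24.75, 0) = 0, max(12.38, 0) = 12.38, max(34.31, 0) = 34.31
Node u (S = 82.5): V_u = 1/1.08·[0.9556·0.0000 + 0.0444·12.3750] = 0.5093
Node d (S = 48.75): V_d = 1/1.08·[0.9556·12.3750 + 0.0444·34.3125] = 12.3611
Node 0 (S = 75): V_0 = 1/1.08·[0.9556·0.5093 + 0.0444·12.3611] = 0.9593

$0.96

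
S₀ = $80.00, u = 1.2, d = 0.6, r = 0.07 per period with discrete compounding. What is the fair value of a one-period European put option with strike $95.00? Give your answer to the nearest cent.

Risk-neutral probability p = (1 + 0.07 − 0.6)/(1.2 − 0.6) = 0.4700/0.6000 = 0.7833
Terminal stock prices: S_u = 96, S_d = 48
Terminal payoffs (K − S): max(-1, 0) = 0, max(47, 0) = 47
Node 0 (S = 80): V_0 = 1/1.07·[0.7833·0.0000 + 0.2167·47.0000] = 9.5171

$9.52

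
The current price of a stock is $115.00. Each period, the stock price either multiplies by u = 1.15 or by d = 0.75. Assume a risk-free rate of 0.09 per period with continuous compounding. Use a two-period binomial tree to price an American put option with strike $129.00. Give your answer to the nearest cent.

Risk-neutral probability p = (e^0.09 − 0.75)/(1.15 − 0.75) = 0.3442/0.4000 = 0.8604
Terminal stock prices: S_uu = 152.1, S_ud = 99.19, S_dd = 64.69
Terminal payoffs (K − S): max(-23.09, 0) = 0, max(29.81, 0) = 29.81, max(64.31, 0) = 64.31
Node u (S = 132.2): continuation = e^(−0.09)·[0.8604·0.0000 + 0.1396·29.8125] = 3.8026; exercise value = 0.0000 ≤ continuation, so V_u = 3.8026
Node d (S = 86.25): continuation = e^(−0.09)·[0.8604·29.8125 + 0.1396·64.3125] = 31.6471; exercise value = 42.7500 > continuation, so V_d = 42.7500 (exercise)
Node 0 (S = 115): continuation = e^(−0.09)·[0.8604·3.8026 + 0.1396·42.7500] = 8.4432; exercise value = 14.0000 > continuation, so V_0 = 14.0000 (exercise)

$14.00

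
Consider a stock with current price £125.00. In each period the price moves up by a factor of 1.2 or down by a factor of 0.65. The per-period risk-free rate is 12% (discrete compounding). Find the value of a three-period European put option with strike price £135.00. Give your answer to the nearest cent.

£7.07

Risk-neutral probability p = (1 + 0.12 − 0.65)/(1.2 − 0.65) = 0.4700/0.5500 = 0.8545
Terminal stock prices: S_uuu = 216, S_uud = 117, S_udd = 63.38, S_ddd = 34.33
Terminal payoffs (K − S): max(-81, 0) = 0, max(18, 0) = 18, max(71.62, 0) = 71.62, max(100.7, 0) = 100.7
Node uu (S = 180): V_uu = 1/1.12·[0.8545·0.0000 + 0.1455·18.0000] = 2.3377
Node ud (S = 97.5): V_ud = 1/1.12·[0.8545·18.0000 + 0.1455·71.6250] = 23.0357
Node dd (S = 52.81): V_dd = 1/1.12·[0.8545·71.6250 + 0.1455·100.6719] = 67.7232
Node u (S = 150): V_u = 1/1.12·[0.8545·2.3377 + 0.1455·23.0357] = 4.7753
Node d (S = 81.25): V_d = 1/1.12·[0.8545·23.0357 + 0.1455·67.7232] = 26.3712
Node 0 (S = 125): V_0 = 1/1.12·[0.8545·4.7753 + 0.1455·26.3712] = 7.0683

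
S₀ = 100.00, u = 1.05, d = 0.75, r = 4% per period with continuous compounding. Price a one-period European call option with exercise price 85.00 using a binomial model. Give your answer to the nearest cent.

18.63

Risk-neutral probability p = (e^0.04 − 0.75)/(1.05 − 0.75) = 0.2908/0.3000 = 0.9694
Terminal stock prices: S_u = 105, S_d = 75
Terminal payoffs (S − K): max(20, 0) = 20, max(-10, 0) = 0
Node 0 (S = 100): V_0 = e^(−0.04)·[0.9694·20.0000 + 0.0306·0.0000] = 18.6272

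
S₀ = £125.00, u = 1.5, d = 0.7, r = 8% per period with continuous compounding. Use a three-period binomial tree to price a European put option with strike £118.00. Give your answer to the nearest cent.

£16.37

Risk-neutral probability p = (e^0.08 − 0.7)/(1.5 − 0.7) = 0.3833/0.8000 = 0.4791
Terminal stock prices: S_uuu = 421.9, S_uud = 196.9, S_udd = 91.87, S_ddd = 42.87
Terminal payoffs (K − S): max(-303.9, 0) = 0, max(-78.88, 0) = 0, max(26.13, 0) = 26.13, max(75.12, 0) = 75.12
Node uu (S = 281.2): V_uu = e^(−0.08)·[0.4791·0.0000 + 0.5209·0.0000] = 0.0000
Node ud (S = 131.2): V_ud = e^(−0.08)·[0.4791·0.0000 + 0.5209·26.1250] = 12.5620
Node dd (S = 61.25): V_dd = e^(−0.08)·[0.4791·26.1250 + 0.5209·75.1250] = 47.6777
Node u (S = 187.5): V_u = e^(−0.08)·[0.4791·0.0000 + 0.5209·12.5620] = 6.0404
Node d (S = 87.5): V_d = e^(−0.08)·[0.4791·12.5620 + 0.5209·47.6777] = 28.4814
Node 0 (S = 125): V_0 = e^(−0.08)·[0.4791·6.0404 + 0.5209·28.4814] = 16.3666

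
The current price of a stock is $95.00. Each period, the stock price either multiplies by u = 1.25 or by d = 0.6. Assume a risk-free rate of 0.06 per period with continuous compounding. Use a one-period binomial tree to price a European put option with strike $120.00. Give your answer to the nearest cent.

$18.01

Risk-neutral probability p = (e^0.06 − 0.6)/(1.25 − 0.6) = 0.4618/0.6500 = 0.7105
Terminal stock prices: S_u = 118.8, S_d = 57
Terminal payoffs (K − S): max(1.25, 0) = 1.25, max(63, 0) = 63
Node 0 (S = 95): V_0 = e^(−0.06)·[0.7105·1.2500 + 0.2895·63.0000] = 18.0117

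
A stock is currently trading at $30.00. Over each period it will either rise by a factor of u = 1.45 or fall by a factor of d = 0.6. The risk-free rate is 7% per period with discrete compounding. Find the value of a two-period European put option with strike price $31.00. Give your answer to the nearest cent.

$5.64

Risk-neutral probability p = (1 + 0.07 − 0.6)/(1.45 − 0.6) = 0.4700/0.8500 = 0.5529
Terminal stock prices: S_uu = 63.08, S_ud = 26.1, S_dd = 10.8
Terminal payoffs (K − S): max(-32.08, 0) = 0, max(4.9, 0) = 4.9, max(20.2, 0) = 20.2
Node u (S = 43.5): V_u = 1/1.07·[0.5529·0.0000 + 0.4471·4.9000] = 2.0473
Node d (S = 18): V_d = 1/1.07·[0.5529·4.9000 + 0.4471·20.2000] = 10.9720
Node 0 (S = 30): V_0 = 1/1.07·[0.5529·2.0473 + 0.4471·10.9720] = 5.6422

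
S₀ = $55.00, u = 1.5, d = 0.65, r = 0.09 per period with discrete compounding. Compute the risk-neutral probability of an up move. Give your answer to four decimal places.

p = 0.5176

Risk-neutral probability p = (1 + 0.09 − 0.65)/(1.5 − 0.65) = 0.4400/0.8500 = 0.5176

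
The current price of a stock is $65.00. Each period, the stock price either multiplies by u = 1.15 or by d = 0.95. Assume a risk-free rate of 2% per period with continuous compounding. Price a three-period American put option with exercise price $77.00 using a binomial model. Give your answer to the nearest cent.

Risk-neutral probability p = (e^0.02 − 0.95)/(1.15 − 0.95) = 0.0702/0.2000 = 0.3510
Terminal stock prices: S_uuu = 98.86, S_uud = 81.66, S_udd = 67.46, S_ddd = 55.73
Terminal payoffs (K − S): max(-21.86, 0) = 0, max(-4.664, 0) = 0, max(9.538, 0) = 9.538, max(21.27, 0) = 21.27
Node uu (S = 85.96): continuation = e^(−0.02)·[0.3510·0.0000 + 0.6490·0.0000] = 0.0000; exercise value = 0.0000 ≤ continuation, so V_uu = 0.0000
Node ud (S = 71.01): continuation = e^(−0.02)·[0.3510·0.0000 + 0.6490·9.5381] = 6.0676; exercise value = 5.9875 ≤ continuation, so V_ud = 6.0676
Node dd (S = 58.66): continuation = e^(−0.02)·[0.3510·9.5381 + 0.6490·21.2706] = 16.8128; exercise value = 18.3375 > continuation, so V_dd = 18.3375 (exercise)
Node u (S = 74.75): continuation = e^(−0.02)·[0.3510·0.0000 + 0.6490·6.0676] = 3.8599; exercise value = 2.2500 ≤ continuation, so V_u = 3.8599
Node d (S = 61.75): continuation = e^(−0.02)·[0.3510·6.0676 + 0.6490·18.3375] = 13.7529; exercise value = 15.2500 > continuation, so V_d = 15.2500 (exercise)
Node 0 (S = 65): continuation = e^(−0.02)·[0.3510·3.8599 + 0.6490·15.2500] = 11.0292; exercise value = 12.0000 > continuation, so V_0 = 12.0000 (exercise)

$12.00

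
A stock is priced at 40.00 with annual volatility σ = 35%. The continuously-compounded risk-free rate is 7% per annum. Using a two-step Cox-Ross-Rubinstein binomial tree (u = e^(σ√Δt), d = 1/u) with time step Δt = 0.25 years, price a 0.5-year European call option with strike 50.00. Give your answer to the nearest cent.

1.68

CRR parameters: u = e^(σ√Δt) = e^(0.35·√0.25) = 1.1912, d = 1/u = 0.8395
Per-period rate: rΔt = 0.07·0.25 = 0.0175, so R = e^0.0175 = 1.0177
Risk-neutral probability p = (e^0.0175 − 0.8395)/(1.1912 − 0.8395) = 0.1782/0.3518 = 0.5065
Terminal stock prices: S_uu = 56.76, S_ud = 40, S_dd = 28.19
Terminal payoffs (S − K): max(6.763, 0) = 6.763, max(-10, 0) = 0, max(-21.81, 0) = 0
Node u (S = 47.65): V_u = e^(−0.0175)·[0.5065·6.7627 + 0.4935·0.0000] = 3.3662
Node d (S = 33.58): V_d = e^(−0.0175)·[0.5065·0.0000 + 0.4935·0.0000] = 0.0000
Node 0 (S = 40): V_0 = e^(−0.0175)·[0.5065·3.3662 + 0.4935·0.0000] = 1.6755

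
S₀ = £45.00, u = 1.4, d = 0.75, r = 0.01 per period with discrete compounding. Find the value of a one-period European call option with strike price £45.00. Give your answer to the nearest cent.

Risk-neutral probability p = (1 + 0.01 − 0.75)/(1.4 − 0.75) = 0.2600/0.6500 = 0.4000
Terminal stock prices: S_u = 63, S_d = 33.75
Terminal payoffs (S − K): max(18, 0) = 18, max(-11.25, 0) = 0
Node 0 (S = 45): V_0 = 1/1.01·[0.4000·18.0000 + 0.6000·0.0000] = 7.1287

£7.13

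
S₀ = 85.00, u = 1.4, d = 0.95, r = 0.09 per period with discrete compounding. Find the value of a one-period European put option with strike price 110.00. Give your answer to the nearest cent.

18.49

Risk-neutral probability p = (1 + 0.09 − 0.95)/(1.4 − 0.95) = 0.1400/0.4500 = 0.3111
Terminal stock prices: S_u = 119, S_d = 80.75
Terminal payoffs (K − S): max(-9, 0) = 0, max(29.25, 0) = 29.25
Node 0 (S = 85): V_0 = 1/1.09·[0.3111·0.0000 + 0.6889·29.2500] = 18.4862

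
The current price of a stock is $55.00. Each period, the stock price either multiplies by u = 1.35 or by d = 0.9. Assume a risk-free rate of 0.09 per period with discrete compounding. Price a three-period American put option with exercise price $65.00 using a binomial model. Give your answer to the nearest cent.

$10.00

Risk-neutral probability p = (1 + 0.09 − 0.9)/(1.35 − 0.9) = 0.1900/0.4500 = 0.4222
Terminal stock prices: S_uuu = 135.3, S_uud = 90.21, S_udd = 60.14, S_ddd = 40.1
Terminal payoffs (K − S): max(-70.32, 0) = 0, max(-25.21, 0) = 0, max(4.857, 0) = 4.857, max(24.9, 0) = 24.9
Node uu (S = 100.2): continuation = 1/1.09·[0.4222·0.0000 + 0.5778·0.0000] = 0.0000; exercise value = 0.0000 ≤ continuation, so V_uu = 0.0000
Node ud (S = 66.83): continuation = 1/1.09·[0.4222·0.0000 + 0.5778·4.8575] = 2.5748; exercise value = 0.0000 ≤ continuation, so V_ud = 2.5748
Node dd (S = 44.55): continuation = 1/1.09·[0.4222·4.8575 + 0.5778·24.9050] = 15.0830; exercise value = 20.4500 > continuation, so V_dd = 20.4500 (exercise)
Node u (S = 74.25): continuation = 1/1.09·[0.4222·0.0000 + 0.5778·2.5748] = 1.3648; exercise value = 0.0000 ≤ continuation, so V_u = 1.3648
Node d (S = 49.5): continuation = 1/1.09·[0.4222·2.5748 + 0.5778·20.4500] = 11.8373; exercise value = 15.5000 > continuation, so V_d = 15.5000 (exercise)
Node 0 (S = 55): continuation = 1/1.09·[0.4222·1.3648 + 0.5778·15.5000] = 8.7448; exercise value = 10.0000 > continuation, so V_0 = 10.0000 (exercise)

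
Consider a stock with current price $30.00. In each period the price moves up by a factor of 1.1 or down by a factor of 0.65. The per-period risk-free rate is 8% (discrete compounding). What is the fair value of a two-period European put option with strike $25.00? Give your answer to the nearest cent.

$0.28

Risk-neutral probability p = (1 + 0.08 − 0.65)/(1.1 − 0.65) = 0.4300/0.4500 = 0.9556
Terminal stock prices: S_uu = 36.3, S_ud = 21.45, S_dd = 12.68
Terminal payoffs (K − S): max(-11.3, 0) = 0, max(3.55, 0) = 3.55, max(12.32, 0) = 12.32
Node u (S = 33): V_u = 1/1.08·[0.9556·0.0000 + 0.0444·3.5500] = 0.1461
Node d (S = 19.5): V_d = 1/1.08·[0.9556·3.5500 + 0.0444·12.3250] = 3.6481
Node 0 (S = 30): V_0 = 1/1.08·[0.9556·0.1461 + 0.0444·3.6481] = 0.2794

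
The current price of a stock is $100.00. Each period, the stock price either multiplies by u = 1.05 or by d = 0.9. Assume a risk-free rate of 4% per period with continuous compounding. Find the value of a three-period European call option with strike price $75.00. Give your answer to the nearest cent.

$33.48

Risk-neutral probability p = (e^0.04 − 0.9)/(1.05 − 0.9) = 0.1408/0.1500 = 0.9387
Terminal stock prices: S_uuu = 115.8, S_uud = 99.23, S_udd = 85.05, S_ddd = 72.9
Terminal payoffs (S − K): max(40.76, 0) = 40.76, max(24.23, 0) = 24.23, max(10.05, 0) = 10.05, max(-2.1, 0) = 0
Node uu (S = 110.2): V_uu = e^(−0.04)·[0.9387·40.7625 + 0.0613·24.2250] = 38.1908
Node ud (S = 94.5): V_ud = e^(−0.04)·[0.9387·24.2250 + 0.0613·10.0500] = 22.4408
Node dd (S = 81): V_dd = e^(−0.04)·[0.9387·10.0500 + 0.0613·0.0000] = 9.0644
Node u (S = 105): V_u = e^(−0.04)·[0.9387·38.1908 + 0.0613·22.4408] = 35.7663
Node d (S = 90): V_d = e^(−0.04)·[0.9387·22.4408 + 0.0613·9.0644] = 20.7735
Node 0 (S = 100): V_0 = e^(−0.04)·[0.9387·35.7663 + 0.0613·20.7735] = 33.4814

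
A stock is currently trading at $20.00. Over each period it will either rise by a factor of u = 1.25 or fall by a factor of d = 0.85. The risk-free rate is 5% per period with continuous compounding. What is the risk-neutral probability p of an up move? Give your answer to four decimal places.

p = 0.5032

Risk-neutral probability p = (e^0.05 − 0.85)/(1.25 − 0.85) = 0.2013/0.4000 = 0.5032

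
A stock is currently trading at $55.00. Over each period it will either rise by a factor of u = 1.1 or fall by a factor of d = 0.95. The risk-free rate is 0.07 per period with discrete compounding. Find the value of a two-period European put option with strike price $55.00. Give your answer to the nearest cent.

$0.19

Risk-neutral probability p = (1 + 0.07 − 0.95)/(1.1 − 0.95) = 0.1200/0.1500 = 0.8000
Terminal stock prices: S_uu = 66.55, S_ud = 57.48, S_dd = 49.64
Terminal payoffs (K − S): max(-11.55, 0) = 0, max(-2.475, 0) = 0, max(5.363, 0) = 5.363
Node u (S = 60.5): V_u = 1/1.07·[0.8000·0.0000 + 0.2000·0.0000] = 0.0000
Node d (S = 52.25): V_d = 1/1.07·[0.8000·0.0000 + 0.2000·5.3625] = 1.0023
Node 0 (S = 55): V_0 = 1/1.07·[0.8000·0.0000 + 0.2000·1.0023] = 0.1874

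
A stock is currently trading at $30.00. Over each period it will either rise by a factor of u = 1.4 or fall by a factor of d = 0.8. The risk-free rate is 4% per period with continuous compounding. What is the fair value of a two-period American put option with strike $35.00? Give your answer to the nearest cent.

$6.64

Risk-neutral probability p = (e^0.04 − 0.8)/(1.4 − 0.8) = 0.2408/0.6000 = 0.4014
Terminal stock prices: S_uu = 58.8, S_ud = 33.6, S_dd = 19.2
Terminal payoffs (K − S): max(-23.8, 0) = 0, max(1.4, 0) = 1.4, max(15.8, 0) = 15.8
Node u (S = 42): continuation = e^(−0.04)·[0.4014·0.0000 + 0.5986·1.4000] = 0.8052; exercise value = 0.0000 ≤ continuation, so V_u = 0.8052
Node d (S = 24): continuation = e^(−0.04)·[0.4014·1.4000 + 0.5986·15.8000] = 9.6276; exercise value = 11.0000 > continuation, so V_d = 11.0000 (exercise)
Node 0 (S = 30): continuation = e^(−0.04)·[0.4014·0.8052 + 0.5986·11.0000] = 6.6374; exercise value = 5.0000 ≤ continuation, so V_0 = 6.6374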